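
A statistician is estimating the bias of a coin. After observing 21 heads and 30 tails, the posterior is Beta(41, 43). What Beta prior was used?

Beta is conjugate to the binomial likelihood: posterior = Beta(a+s, b+f).
So a = 41 − 21 = 20 and b = 43 − 30 = 13.

Beta(20, 13)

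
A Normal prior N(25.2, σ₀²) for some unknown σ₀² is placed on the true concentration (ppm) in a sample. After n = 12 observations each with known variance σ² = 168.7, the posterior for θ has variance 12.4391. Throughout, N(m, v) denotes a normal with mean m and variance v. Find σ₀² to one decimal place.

Posterior precision equals prior precision plus data precision: 1/σ_n² = 1/σ₀² + n/σ².
So 1/σ₀² = 1/12.4391 − 12/168.7 = 0.080392 − 0.071132 = 0.009260.
Hence σ₀² = 1/0.009260 ≈ 108.0.

σ₀² = 108.0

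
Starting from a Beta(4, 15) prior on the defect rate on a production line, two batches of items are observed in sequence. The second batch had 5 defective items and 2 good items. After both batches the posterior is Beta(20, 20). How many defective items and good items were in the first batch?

11 defective items and 3 good items

Sequential conjugate updates are equivalent to a single update on the pooled data, so total successes = posterior α − prior α and total failures = posterior β − prior β.
Total across both batches: 20−4=16 defective items, 20−15=5 good items.
Subtract the second batch: 16−5=11 defective items and 5−2=3 good items.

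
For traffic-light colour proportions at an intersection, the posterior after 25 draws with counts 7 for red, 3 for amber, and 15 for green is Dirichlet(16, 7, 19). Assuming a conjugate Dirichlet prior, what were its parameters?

For a Dirichlet(α) prior with multinomial counts c, the posterior is Dirichlet(α + c) componentwise.
Subtract each count from the matching posterior parameter: 16−7=9, 7−3=4, 19−15=4.

Dirichlet(9, 4, 4)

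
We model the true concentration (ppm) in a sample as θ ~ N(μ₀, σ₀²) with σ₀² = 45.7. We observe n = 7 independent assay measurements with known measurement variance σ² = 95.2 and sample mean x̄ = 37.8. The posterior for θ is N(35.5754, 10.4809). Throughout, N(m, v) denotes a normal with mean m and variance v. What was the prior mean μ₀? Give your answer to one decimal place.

With known observation variance, the Normal–Normal posterior has precision τ_n = τ₀ + n/σ² and mean μ_n = (τ₀μ₀ + (n/σ²)x̄)/τ_n.
Here τ₀ = 1/45.7 = 0.021882 and τ_data = 7/95.2 = 0.073529, so τ_n = 0.095411.
Rearranging for μ₀: μ₀ = (μ_n·τ_n − τ_data·x̄)/τ₀ = (35.5754·0.095411 − 0.073529·37.8) / 0.021882 = 0.614888/0.021882 ≈ 28.1.

μ₀ = 28.1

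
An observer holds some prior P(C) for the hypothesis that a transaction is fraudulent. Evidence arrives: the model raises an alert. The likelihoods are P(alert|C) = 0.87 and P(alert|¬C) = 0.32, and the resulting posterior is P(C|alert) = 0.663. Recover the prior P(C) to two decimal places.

P(C) = 0.42

Bayes' rule in odds form gives O(C|E) = O(C)·[P(E|C)/P(E|¬C)], hence O(C) = O(C|E)/LR.
Posterior odds = 0.663/(1−0.663) = 1.9674. LR = 0.87/0.32 = 2.7188.
Prior odds = 1.9674/2.7188 = 0.7236, so P(C) = 0.7236/(1+0.7236) ≈ 0.42.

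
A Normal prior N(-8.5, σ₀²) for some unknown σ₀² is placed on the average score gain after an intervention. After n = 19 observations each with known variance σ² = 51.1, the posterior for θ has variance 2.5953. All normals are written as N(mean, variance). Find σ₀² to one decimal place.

σ₀² = 74.1

For the Normal–Normal model with known σ², precisions add: τ_n = τ₀ + n/σ².
So 1/σ₀² = 1/2.5953 − 19/51.1 = 0.385312 − 0.371820 = 0.013492.
Hence σ₀² = 1/0.013492 ≈ 74.1.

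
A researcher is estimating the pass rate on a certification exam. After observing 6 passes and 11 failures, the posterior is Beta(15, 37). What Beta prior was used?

Beta is conjugate to the binomial likelihood: posterior = Beta(a+s, b+f).
Subtract the data counts: 15−6=9, 37−11=26.

Beta(9, 26)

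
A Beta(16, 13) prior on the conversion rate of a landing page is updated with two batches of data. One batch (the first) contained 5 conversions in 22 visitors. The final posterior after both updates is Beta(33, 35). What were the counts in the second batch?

12 conversions and 5 bounces

Sequential conjugate updates are equivalent to a single update on the pooled data, so total successes = posterior α − prior α and total failures = posterior β − prior β.
Total across both batches: 33−16=17 conversions, 35−13=22 bounces.
Subtract the first batch: 17−5=12 conversions and 22−17=5 bounces.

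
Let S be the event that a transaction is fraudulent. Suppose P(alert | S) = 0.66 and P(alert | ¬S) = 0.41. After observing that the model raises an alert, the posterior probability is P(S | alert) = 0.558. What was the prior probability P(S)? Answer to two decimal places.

Bayes' rule in odds form gives O(S|E) = O(S)·[P(E|S)/P(E|¬S)], hence O(S) = O(S|E)/LR.
Posterior odds = 0.558/(1−0.558) = 1.2624. LR = 0.66/0.41 = 1.6098.
Prior odds = 1.2624/1.6098 = 0.7842, so P(S) = 0.7842/(1+0.7842) ≈ 0.44.

P(S) = 0.44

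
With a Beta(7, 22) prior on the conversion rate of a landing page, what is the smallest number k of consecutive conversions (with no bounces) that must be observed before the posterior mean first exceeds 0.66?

After k conversions and 0 bounces the posterior is Beta(7+k, 22), with mean (7+k)/(7+22+k).
Set (7+k)/(29+k) > 0.66 and solve: k > (0.66·29 − 7)/(1 − 0.66) = 35.706.
The smallest integer exceeding 35.706 is 36, and checking k=36: (43)/(65) = 0.6615 > 0.66.

k = 36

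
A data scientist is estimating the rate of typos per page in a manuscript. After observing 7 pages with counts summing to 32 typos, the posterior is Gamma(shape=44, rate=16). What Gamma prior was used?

Gamma–Poisson conjugacy: posterior shape = α + Σxᵢ, posterior rate = β + n.
So α = 44 − 32 = 12 and β = 16 − 7 = 9.

Gamma(shape=12, rate=9)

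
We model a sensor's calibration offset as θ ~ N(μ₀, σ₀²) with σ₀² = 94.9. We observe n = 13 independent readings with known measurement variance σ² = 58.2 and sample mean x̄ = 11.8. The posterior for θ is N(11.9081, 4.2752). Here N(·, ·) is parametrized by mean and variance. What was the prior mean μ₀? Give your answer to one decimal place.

The posterior mean is a precision-weighted average: μ_n = (τ₀μ₀ + τ_data·x̄)/(τ₀+τ_data), with τ₀=1/σ₀² and τ_data=n/σ².
Here τ₀ = 1/94.9 = 0.010537 and τ_data = 13/58.2 = 0.223368, so τ_n = 0.233905.
Rearranging for μ₀: μ₀ = (μ_n·τ_n − τ_data·x̄)/τ₀ = (11.9081·0.233905 − 0.223368·11.8) / 0.010537 = 0.149622/0.010537 ≈ 14.2.

μ₀ = 14.2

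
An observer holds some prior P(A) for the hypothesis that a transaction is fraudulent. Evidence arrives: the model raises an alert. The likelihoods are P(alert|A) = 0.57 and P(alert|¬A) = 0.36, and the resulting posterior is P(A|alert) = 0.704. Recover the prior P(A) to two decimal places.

Bayes' rule in odds form gives O(A|E) = O(A)·[P(E|A)/P(E|¬A)], hence O(A) = O(A|E)/LR.
Posterior odds = 0.704/(1−0.704) = 2.3784. LR = 0.57/0.36 = 1.5833.
Prior odds = 2.3784/1.5833 = 1.5022, so P(A) = 1.5022/(1+1.5022) ≈ 0.60.

P(A) = 0.60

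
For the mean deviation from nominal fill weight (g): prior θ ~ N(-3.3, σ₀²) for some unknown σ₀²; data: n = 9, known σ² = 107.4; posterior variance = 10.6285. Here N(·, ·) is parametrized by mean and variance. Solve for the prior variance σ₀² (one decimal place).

Posterior precision equals prior precision plus data precision: 1/σ_n² = 1/σ₀² + n/σ².
So 1/σ₀² = 1/10.6285 − 9/107.4 = 0.094087 − 0.083799 = 0.010288.
Hence σ₀² = 1/0.010288 ≈ 97.2.

σ₀² = 97.2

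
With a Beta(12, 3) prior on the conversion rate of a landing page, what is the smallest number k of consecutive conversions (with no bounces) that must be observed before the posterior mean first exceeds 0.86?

k = 7

After k conversions and 0 bounces the posterior is Beta(12+k, 3), with mean (12+k)/(12+3+k).
Set (12+k)/(15+k) > 0.86 and solve: k > (0.86·15 − 12)/(1 − 0.86) = 6.429.
The smallest integer exceeding 6.429 is 7, and checking k=7: (19)/(22) = 0.8636 > 0.86.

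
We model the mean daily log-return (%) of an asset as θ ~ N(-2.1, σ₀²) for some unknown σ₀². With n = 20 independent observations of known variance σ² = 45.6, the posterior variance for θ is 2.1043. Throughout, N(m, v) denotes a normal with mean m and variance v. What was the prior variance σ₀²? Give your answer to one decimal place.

Posterior precision equals prior precision plus data precision: 1/σ_n² = 1/σ₀² + n/σ².
So 1/σ₀² = 1/2.1043 − 20/45.6 = 0.475217 − 0.438596 = 0.036621.
Hence σ₀² = 1/0.036621 ≈ 27.3.

σ₀² = 27.3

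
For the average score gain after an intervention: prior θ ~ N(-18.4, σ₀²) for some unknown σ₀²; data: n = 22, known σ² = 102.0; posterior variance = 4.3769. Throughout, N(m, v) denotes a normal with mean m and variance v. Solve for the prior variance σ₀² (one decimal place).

σ₀² = 78.2

Posterior precision equals prior precision plus data precision: 1/σ_n² = 1/σ₀² + n/σ².
So 1/σ₀² = 1/4.3769 − 22/102.0 = 0.228472 − 0.215686 = 0.012786.
Hence σ₀² = 1/0.012786 ≈ 78.2.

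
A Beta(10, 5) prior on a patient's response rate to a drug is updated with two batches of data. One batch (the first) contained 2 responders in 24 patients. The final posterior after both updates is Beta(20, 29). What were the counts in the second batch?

8 responders and 2 non-responders

Because Beta–binomial updating is additive in the counts, the combined data contributed (α_post−α_prior, β_post−β_prior) successes and failures.
Total across both batches: 20−10=10 responders, 29−5=24 non-responders.
Subtract the first batch: 10−2=8 responders and 24−22=2 non-responders.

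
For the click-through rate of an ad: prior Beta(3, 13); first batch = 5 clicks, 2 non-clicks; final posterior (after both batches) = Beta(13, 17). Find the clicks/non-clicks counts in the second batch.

5 clicks and 2 non-clicks

Sequential conjugate updates are equivalent to a single update on the pooled data, so total successes = posterior α − prior α and total failures = posterior β − prior β.
Total across both batches: 13−3=10 clicks, 17−13=4 non-clicks.
Subtract the first batch: 10−5=5 clicks and 4−2=2 non-clicks.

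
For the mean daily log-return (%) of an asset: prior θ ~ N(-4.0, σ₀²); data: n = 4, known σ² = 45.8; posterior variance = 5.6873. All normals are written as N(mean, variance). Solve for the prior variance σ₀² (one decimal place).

σ₀² = 11.3

Posterior precision equals prior precision plus data precision: 1/σ_n² = 1/σ₀² + n/σ².
So 1/σ₀² = 1/5.6873 − 4/45.8 = 0.175830 − 0.087336 = 0.088494.
Hence σ₀² = 1/0.088494 ≈ 11.3.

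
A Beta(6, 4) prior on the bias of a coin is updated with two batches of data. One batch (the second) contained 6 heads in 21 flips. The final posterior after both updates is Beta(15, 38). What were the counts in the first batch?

Because Beta–binomial updating is additive in the counts, the combined data contributed (α_post−α_prior, β_post−β_prior) successes and failures.
Total across both batches: 15−6=9 heads, 38−4=34 tails.
Subtract the second batch: 9−6=3 heads and 34−15=19 tails.

3 heads and 19 tails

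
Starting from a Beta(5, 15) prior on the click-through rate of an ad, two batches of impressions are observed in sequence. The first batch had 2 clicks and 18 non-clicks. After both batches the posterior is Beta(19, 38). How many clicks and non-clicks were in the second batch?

Sequential conjugate updates are equivalent to a single update on the pooled data, so total successes = posterior α − prior α and total failures = posterior β − prior β.
Total across both batches: 19−5=14 clicks, 38−15=23 non-clicks.
Subtract the first batch: 14−2=12 clicks and 23−18=5 non-clicks.

12 clicks and 5 non-clicks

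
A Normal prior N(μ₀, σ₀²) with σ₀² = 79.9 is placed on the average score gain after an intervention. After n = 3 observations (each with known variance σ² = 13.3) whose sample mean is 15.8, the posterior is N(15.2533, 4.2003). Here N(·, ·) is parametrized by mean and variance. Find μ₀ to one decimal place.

With known observation variance, the Normal–Normal posterior has precision τ_n = τ₀ + n/σ² and mean μ_n = (τ₀μ₀ + (n/σ²)x̄)/τ_n.
Here τ₀ = 1/79.9 = 0.012516 and τ_data = 3/13.3 = 0.225564, so τ_n = 0.238080.
Rearranging for μ₀: μ₀ = (μ_n·τ_n − τ_data·x̄)/τ₀ = (15.2533·0.238080 − 0.225564·15.8) / 0.012516 = 0.067594/0.012516 ≈ 5.4.

μ₀ = 5.4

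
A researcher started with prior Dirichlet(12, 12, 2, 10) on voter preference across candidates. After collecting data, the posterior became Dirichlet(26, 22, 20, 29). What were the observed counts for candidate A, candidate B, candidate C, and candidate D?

counts (14, 10, 18, 19)

For a Dirichlet(α) prior with multinomial counts c, the posterior is Dirichlet(α + c) componentwise.
Counts are posterior − prior componentwise: 26−12=14, 22−12=10, 20−2=18, 29−10=19.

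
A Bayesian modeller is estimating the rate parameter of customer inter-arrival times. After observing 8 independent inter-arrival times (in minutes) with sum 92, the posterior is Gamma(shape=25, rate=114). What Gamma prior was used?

Gamma–exponential conjugacy: posterior shape = α + n, posterior rate = β + Σtᵢ.
So α = 25 − 8 = 17 and β = 114 − 92 = 22.

Gamma(shape=17, rate=22)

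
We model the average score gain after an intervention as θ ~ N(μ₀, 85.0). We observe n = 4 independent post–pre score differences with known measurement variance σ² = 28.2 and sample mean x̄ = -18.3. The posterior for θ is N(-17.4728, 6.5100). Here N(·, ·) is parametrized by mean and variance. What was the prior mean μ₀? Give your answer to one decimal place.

μ₀ = -7.5

The posterior mean is a precision-weighted average: μ_n = (τ₀μ₀ + τ_data·x̄)/(τ₀+τ_data), with τ₀=1/σ₀² and τ_data=n/σ².
Here τ₀ = 1/85.0 = 0.011765 and τ_data = 4/28.2 = 0.141844, so τ_n = 0.153609.
Rearranging for μ₀: μ₀ = (μ_n·τ_n − τ_data·x̄)/τ₀ = (-17.4728·0.153609 − 0.141844·-18.3) / 0.011765 = -0.088234/0.011765 ≈ -7.5.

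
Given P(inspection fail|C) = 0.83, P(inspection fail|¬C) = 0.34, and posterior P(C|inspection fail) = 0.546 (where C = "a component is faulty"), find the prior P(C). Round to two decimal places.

P(C) = 0.33

Bayes' rule in odds form gives O(C|E) = O(C)·[P(E|C)/P(E|¬C)], hence O(C) = O(C|E)/LR.
Posterior odds = 0.546/(1−0.546) = 1.2026. LR = 0.83/0.34 = 2.4412.
Prior odds = 1.2026/2.4412 = 0.4926, so P(C) = 0.4926/(1+0.4926) ≈ 0.33.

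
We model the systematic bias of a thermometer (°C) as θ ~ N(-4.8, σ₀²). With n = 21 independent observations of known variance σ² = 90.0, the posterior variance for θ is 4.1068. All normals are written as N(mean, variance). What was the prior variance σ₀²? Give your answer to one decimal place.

σ₀² = 98.4

For the Normal–Normal model with known σ², precisions add: τ_n = τ₀ + n/σ².
So 1/σ₀² = 1/4.1068 − 21/90.0 = 0.243499 − 0.233333 = 0.010166.
Hence σ₀² = 1/0.010166 ≈ 98.4.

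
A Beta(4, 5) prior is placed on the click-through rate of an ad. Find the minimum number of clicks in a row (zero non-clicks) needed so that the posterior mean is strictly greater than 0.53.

k = 2

After k clicks and 0 non-clicks the posterior is Beta(4+k, 5), with mean (4+k)/(4+5+k).
Set (4+k)/(9+k) > 0.53 and solve: k > (0.53·9 − 4)/(1 − 0.53) = 1.638.
The smallest integer exceeding 1.638 is 2, and checking k=2: (6)/(11) = 0.5455 > 0.53.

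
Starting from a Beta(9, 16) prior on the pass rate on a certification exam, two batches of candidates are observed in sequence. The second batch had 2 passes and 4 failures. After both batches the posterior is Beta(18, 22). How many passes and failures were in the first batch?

Because Beta–binomial updating is additive in the counts, the combined data contributed (α_post−α_prior, β_post−β_prior) successes and failures.
Total across both batches: 18−9=9 passes, 22−16=6 failures.
Subtract the second batch: 9−2=7 passes and 6−4=2 failures.

7 passes and 2 failures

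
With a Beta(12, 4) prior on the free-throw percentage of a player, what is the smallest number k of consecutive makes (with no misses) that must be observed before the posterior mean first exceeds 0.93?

After k makes and 0 misses the posterior is Beta(12+k, 4), with mean (12+k)/(12+4+k).
Set (12+k)/(16+k) > 0.93 and solve: k > (0.93·16 − 12)/(1 − 0.93) = 41.143.
The smallest integer exceeding 41.143 is 42.

k = 42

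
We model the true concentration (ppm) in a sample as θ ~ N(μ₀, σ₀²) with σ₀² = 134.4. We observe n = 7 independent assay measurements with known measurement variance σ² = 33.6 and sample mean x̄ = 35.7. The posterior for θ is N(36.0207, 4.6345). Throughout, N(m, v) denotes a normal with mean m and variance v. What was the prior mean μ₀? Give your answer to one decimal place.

With known observation variance, the Normal–Normal posterior has precision τ_n = τ₀ + n/σ² and mean μ_n = (τ₀μ₀ + (n/σ²)x̄)/τ_n.
Here τ₀ = 1/134.4 = 0.007440 and τ_data = 7/33.6 = 0.208333, so τ_n = 0.215773.
Rearranging for μ₀: μ₀ = (μ_n·τ_n − τ_data·x̄)/τ₀ = (36.0207·0.215773 − 0.208333·35.7) / 0.007440 = 0.334806/0.007440 ≈ 45.0.

μ₀ = 45.0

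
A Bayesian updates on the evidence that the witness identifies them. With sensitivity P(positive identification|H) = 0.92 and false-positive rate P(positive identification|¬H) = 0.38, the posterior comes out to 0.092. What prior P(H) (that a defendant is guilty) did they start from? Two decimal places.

P(H) = 0.04

Bayes' rule in odds form gives O(H|E) = O(H)·[P(E|H)/P(E|¬H)], hence O(H) = O(H|E)/LR.
Posterior odds = 0.092/(1−0.092) = 0.1013. LR = 0.92/0.38 = 2.4211.
Prior odds = 0.1013/2.4211 = 0.0418, so P(H) = 0.0418/(1+0.0418) ≈ 0.04.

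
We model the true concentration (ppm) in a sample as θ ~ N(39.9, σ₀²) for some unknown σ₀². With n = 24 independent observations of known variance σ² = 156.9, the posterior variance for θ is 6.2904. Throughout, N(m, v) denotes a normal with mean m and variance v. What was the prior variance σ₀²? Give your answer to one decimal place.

σ₀² = 166.4

For the Normal–Normal model with known σ², precisions add: τ_n = τ₀ + n/σ².
So 1/σ₀² = 1/6.2904 − 24/156.9 = 0.158972 − 0.152964 = 0.006008.
Hence σ₀² = 1/0.006008 ≈ 166.4.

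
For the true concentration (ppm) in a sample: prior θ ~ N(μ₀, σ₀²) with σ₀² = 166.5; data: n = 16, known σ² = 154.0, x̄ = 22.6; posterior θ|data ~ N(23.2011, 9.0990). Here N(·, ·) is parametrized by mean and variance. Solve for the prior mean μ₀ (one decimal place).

μ₀ = 33.6

With known observation variance, the Normal–Normal posterior has precision τ_n = τ₀ + n/σ² and mean μ_n = (τ₀μ₀ + (n/σ²)x̄)/τ_n.
Here τ₀ = 1/166.5 = 0.006006 and τ_data = 16/154.0 = 0.103896, so τ_n = 0.109902.
Rearranging for μ₀: μ₀ = (μ_n·τ_n − τ_data·x̄)/τ₀ = (23.2011·0.109902 − 0.103896·22.6) / 0.006006 = 0.201798/0.006006 ≈ 33.6.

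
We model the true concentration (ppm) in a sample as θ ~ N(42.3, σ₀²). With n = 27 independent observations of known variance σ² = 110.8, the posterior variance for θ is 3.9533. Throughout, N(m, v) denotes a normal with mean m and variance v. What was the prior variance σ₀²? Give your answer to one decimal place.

Posterior precision equals prior precision plus data precision: 1/σ_n² = 1/σ₀² + n/σ².
So 1/σ₀² = 1/3.9533 − 27/110.8 = 0.252953 − 0.243682 = 0.009271.
Hence σ₀² = 1/0.009271 ≈ 107.9.

σ₀² = 107.9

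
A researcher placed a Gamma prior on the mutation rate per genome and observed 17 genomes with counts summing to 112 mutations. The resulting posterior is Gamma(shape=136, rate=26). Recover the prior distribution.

A Gamma(α, β) prior (rate parametrization) on a Poisson rate with n observations summing to S gives posterior Gamma(α+S, β+n).
So α = 136 − 112 = 24 and β = 26 − 17 = 9.

Gamma(shape=24, rate=9)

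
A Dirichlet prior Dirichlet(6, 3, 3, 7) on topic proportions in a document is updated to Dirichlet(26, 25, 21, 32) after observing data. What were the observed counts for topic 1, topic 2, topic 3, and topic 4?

For a Dirichlet(α) prior with multinomial counts c, the posterior is Dirichlet(α + c) componentwise.
Counts are posterior − prior componentwise: 26−6=20, 25−3=22, 21−3=18, 32−7=25.

counts (20, 22, 18, 25)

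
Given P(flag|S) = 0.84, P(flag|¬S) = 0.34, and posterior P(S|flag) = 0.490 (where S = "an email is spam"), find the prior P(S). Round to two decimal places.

In odds form, posterior odds = prior odds × likelihood ratio, so prior odds = posterior odds ÷ LR.
Posterior odds = 0.490/(1−0.490) = 0.9608. LR = 0.84/0.34 = 2.4706.
Prior odds = 0.9608/2.4706 = 0.3889, so P(S) = 0.3889/(1+0.3889) ≈ 0.28.

P(S) = 0.28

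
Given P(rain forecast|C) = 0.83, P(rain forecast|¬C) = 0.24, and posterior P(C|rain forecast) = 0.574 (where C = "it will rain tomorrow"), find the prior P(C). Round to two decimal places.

In odds form, posterior odds = prior odds × likelihood ratio, so prior odds = posterior odds ÷ LR.
Posterior odds = 0.574/(1−0.574) = 1.3474. LR = 0.83/0.24 = 3.4583.
Prior odds = 1.3474/3.4583 = 0.3896, so P(C) = 0.3896/(1+0.3896) ≈ 0.28.

P(C) = 0.28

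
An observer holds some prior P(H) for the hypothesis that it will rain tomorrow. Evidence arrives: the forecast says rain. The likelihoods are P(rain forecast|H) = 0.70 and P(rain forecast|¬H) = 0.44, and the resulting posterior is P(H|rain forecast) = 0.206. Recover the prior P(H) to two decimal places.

P(H) = 0.14

Bayes' rule in odds form gives O(H|E) = O(H)·[P(E|H)/P(E|¬H)], hence O(H) = O(H|E)/LR.
Posterior odds = 0.206/(1−0.206) = 0.2594. LR = 0.70/0.44 = 1.5909.
Prior odds = 0.2594/1.5909 = 0.1631, so P(H) = 0.1631/(1+0.1631) ≈ 0.14.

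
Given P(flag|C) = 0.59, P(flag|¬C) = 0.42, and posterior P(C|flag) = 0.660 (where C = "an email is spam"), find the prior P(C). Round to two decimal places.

In odds form, posterior odds = prior odds × likelihood ratio, so prior odds = posterior odds ÷ LR.
Posterior odds = 0.660/(1−0.660) = 1.9412. LR = 0.59/0.42 = 1.4048.
Prior odds = 1.9412/1.4048 = 1.3818, so P(C) = 1.3818/(1+1.3818) ≈ 0.58.

P(C) = 0.58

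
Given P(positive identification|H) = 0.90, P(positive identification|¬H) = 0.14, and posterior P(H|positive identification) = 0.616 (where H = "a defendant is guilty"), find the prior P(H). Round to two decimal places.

In odds form, posterior odds = prior odds × likelihood ratio, so prior odds = posterior odds ÷ LR.
Posterior odds = 0.616/(1−0.616) = 1.6042. LR = 0.90/0.14 = 6.4286.
Prior odds = 1.6042/6.4286 = 0.2495, so P(H) = 0.2495/(1+0.2495) ≈ 0.20.

P(H) = 0.20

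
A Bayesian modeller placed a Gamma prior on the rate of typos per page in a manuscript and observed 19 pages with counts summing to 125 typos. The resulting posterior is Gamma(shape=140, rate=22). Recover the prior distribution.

Gamma(shape=15, rate=3)

Gamma–Poisson conjugacy: posterior shape = α + Σxᵢ, posterior rate = β + n.
So α = 140 − 125 = 15 and β = 22 − 19 = 3.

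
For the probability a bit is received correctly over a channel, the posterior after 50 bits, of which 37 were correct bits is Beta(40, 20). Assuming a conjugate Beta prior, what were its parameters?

Under Beta–binomial conjugacy the posterior parameters are (a+s, b+f).
So a = 40 − 37 = 3 and b = 20 − 13 = 7.

Beta(3, 7)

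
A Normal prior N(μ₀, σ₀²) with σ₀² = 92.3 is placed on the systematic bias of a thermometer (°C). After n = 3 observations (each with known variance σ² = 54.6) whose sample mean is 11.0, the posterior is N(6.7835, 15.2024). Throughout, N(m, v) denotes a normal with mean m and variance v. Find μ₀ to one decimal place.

With known observation variance, the Normal–Normal posterior has precision τ_n = τ₀ + n/σ² and mean μ_n = (τ₀μ₀ + (n/σ²)x̄)/τ_n.
Here τ₀ = 1/92.3 = 0.010834 and τ_data = 3/54.6 = 0.054945, so τ_n = 0.065779.
Rearranging for μ₀: μ₀ = (μ_n·τ_n − τ_data·x̄)/τ₀ = (6.7835·0.065779 − 0.054945·11.0) / 0.010834 = -0.158183/0.010834 ≈ -14.6.

μ₀ = -14.6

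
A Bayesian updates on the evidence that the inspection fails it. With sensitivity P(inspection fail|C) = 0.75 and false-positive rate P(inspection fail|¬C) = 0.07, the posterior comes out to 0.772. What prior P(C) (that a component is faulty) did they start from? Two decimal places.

In odds form, posterior odds = prior odds × likelihood ratio, so prior odds = posterior odds ÷ LR.
Posterior odds = 0.772/(1−0.772) = 3.3860. LR = 0.75/0.07 = 10.7143.
Prior odds = 3.3860/10.7143 = 0.3160, so P(C) = 0.3160/(1+0.3160) ≈ 0.24.

P(C) = 0.24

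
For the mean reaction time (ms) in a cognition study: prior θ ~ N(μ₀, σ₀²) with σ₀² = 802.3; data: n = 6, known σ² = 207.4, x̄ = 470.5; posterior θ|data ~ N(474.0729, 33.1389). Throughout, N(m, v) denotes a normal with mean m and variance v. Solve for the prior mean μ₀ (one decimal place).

μ₀ = 557.0

The posterior mean is a precision-weighted average: μ_n = (τ₀μ₀ + τ_data·x̄)/(τ₀+τ_data), with τ₀=1/σ₀² and τ_data=n/σ².
Here τ₀ = 1/802.3 = 0.001246 and τ_data = 6/207.4 = 0.028930, so τ_n = 0.030176.
Rearranging for μ₀: μ₀ = (μ_n·τ_n − τ_data·x̄)/τ₀ = (474.0729·0.030176 − 0.028930·470.5) / 0.001246 = 0.694059/0.001246 ≈ 557.0.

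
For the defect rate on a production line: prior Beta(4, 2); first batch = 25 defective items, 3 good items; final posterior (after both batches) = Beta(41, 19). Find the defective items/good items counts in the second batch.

Sequential conjugate updates are equivalent to a single update on the pooled data, so total successes = posterior α − prior α and total failures = posterior β − prior β.
Total across both batches: 41−4=37 defective items, 19−2=17 good items.
Subtract the first batch: 37−25=12 defective items and 17−3=14 good items.

12 defective items and 14 good items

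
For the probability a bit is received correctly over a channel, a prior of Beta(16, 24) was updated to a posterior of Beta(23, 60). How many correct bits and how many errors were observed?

7 correct bits and 36 errors

A Beta(α, β) prior with s successes and f failures in binomial data gives a Beta(α+s, β+f) posterior.
Match parameters: s=23−16=7, f=60−24=36.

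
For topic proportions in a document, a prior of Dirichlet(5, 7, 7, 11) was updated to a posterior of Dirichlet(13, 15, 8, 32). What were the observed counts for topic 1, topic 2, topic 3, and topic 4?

For a Dirichlet(α) prior with multinomial counts c, the posterior is Dirichlet(α + c) componentwise.
Counts are posterior − prior componentwise: 13−5=8, 15−7=8, 8−7=1, 32−11=21.

counts (8, 8, 1, 21)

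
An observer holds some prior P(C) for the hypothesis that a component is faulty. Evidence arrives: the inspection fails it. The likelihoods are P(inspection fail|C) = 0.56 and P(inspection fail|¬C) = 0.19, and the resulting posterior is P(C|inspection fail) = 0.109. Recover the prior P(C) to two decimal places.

In odds form, posterior odds = prior odds × likelihood ratio, so prior odds = posterior odds ÷ LR.
Posterior odds = 0.109/(1−0.109) = 0.1223. LR = 0.56/0.19 = 2.9474.
Prior odds = 0.1223/2.9474 = 0.0415, so P(C) = 0.0415/(1+0.0415) ≈ 0.04.

P(C) = 0.04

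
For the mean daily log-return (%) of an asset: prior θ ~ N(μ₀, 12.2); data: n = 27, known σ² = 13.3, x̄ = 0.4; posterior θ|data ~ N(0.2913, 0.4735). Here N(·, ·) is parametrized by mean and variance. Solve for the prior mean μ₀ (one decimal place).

μ₀ = -2.4

With known observation variance, the Normal–Normal posterior has precision τ_n = τ₀ + n/σ² and mean μ_n = (τ₀μ₀ + (n/σ²)x̄)/τ_n.
Here τ₀ = 1/12.2 = 0.081967 and τ_data = 27/13.3 = 2.030075, so τ_n = 2.112042.
Rearranging for μ₀: μ₀ = (μ_n·τ_n − τ_data·x̄)/τ₀ = (0.2913·2.112042 − 2.030075·0.4) / 0.081967 = -0.196792/0.081967 ≈ -2.4.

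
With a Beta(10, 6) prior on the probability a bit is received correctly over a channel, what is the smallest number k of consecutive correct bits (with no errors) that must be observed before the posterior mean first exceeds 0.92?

After k correct bits and 0 errors the posterior is Beta(10+k, 6), with mean (10+k)/(10+6+k).
Set (10+k)/(16+k) > 0.92 and solve: k > (0.92·16 − 10)/(1 − 0.92) = 59.000.
The smallest integer exceeding 59.000 is 60.

k = 60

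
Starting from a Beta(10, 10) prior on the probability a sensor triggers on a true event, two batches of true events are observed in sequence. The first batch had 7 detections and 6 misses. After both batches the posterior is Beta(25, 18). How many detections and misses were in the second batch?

8 detections and 2 misses

Sequential conjugate updates are equivalent to a single update on the pooled data, so total successes = posterior α − prior α and total failures = posterior β − prior β.
Total across both batches: 25−10=15 detections, 18−10=8 misses.
Subtract the first batch: 15−7=8 detections and 8−6=2 misses.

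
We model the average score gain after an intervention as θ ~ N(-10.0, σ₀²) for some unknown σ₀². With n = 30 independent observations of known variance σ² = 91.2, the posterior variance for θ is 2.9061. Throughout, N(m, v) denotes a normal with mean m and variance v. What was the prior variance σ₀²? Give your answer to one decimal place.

Posterior precision equals prior precision plus data precision: 1/σ_n² = 1/σ₀² + n/σ².
So 1/σ₀² = 1/2.9061 − 30/91.2 = 0.344104 − 0.328947 = 0.015157.
Hence σ₀² = 1/0.015157 ≈ 66.0.

σ₀² = 66.0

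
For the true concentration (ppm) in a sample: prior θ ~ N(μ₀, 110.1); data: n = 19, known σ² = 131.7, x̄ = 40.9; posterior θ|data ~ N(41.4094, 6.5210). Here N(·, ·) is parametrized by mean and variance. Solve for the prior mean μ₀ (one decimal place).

The posterior mean is a precision-weighted average: μ_n = (τ₀μ₀ + τ_data·x̄)/(τ₀+τ_data), with τ₀=1/σ₀² and τ_data=n/σ².
Here τ₀ = 1/110.1 = 0.009083 and τ_data = 19/131.7 = 0.144267, so τ_n = 0.153350.
Rearranging for μ₀: μ₀ = (μ_n·τ_n − τ_data·x̄)/τ₀ = (41.4094·0.153350 − 0.144267·40.9) / 0.009083 = 0.449611/0.009083 ≈ 49.5.

μ₀ = 49.5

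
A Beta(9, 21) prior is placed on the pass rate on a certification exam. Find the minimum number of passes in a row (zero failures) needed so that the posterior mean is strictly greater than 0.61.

k = 24

After k passes and 0 failures the posterior is Beta(9+k, 21), with mean (9+k)/(9+21+k).
Set (9+k)/(30+k) > 0.61 and solve: k > (0.61·30 − 9)/(1 − 0.61) = 23.846.
The smallest integer exceeding 23.846 is 24.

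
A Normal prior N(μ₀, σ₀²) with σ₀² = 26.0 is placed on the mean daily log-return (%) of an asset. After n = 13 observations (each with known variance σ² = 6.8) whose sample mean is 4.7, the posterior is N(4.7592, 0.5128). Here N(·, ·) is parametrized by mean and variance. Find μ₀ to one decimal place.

μ₀ = 7.7

The posterior mean is a precision-weighted average: μ_n = (τ₀μ₀ + τ_data·x̄)/(τ₀+τ_data), with τ₀=1/σ₀² and τ_data=n/σ².
Here τ₀ = 1/26.0 = 0.038462 and τ_data = 13/6.8 = 1.911765, so τ_n = 1.950227.
Rearranging for μ₀: μ₀ = (μ_n·τ_n − τ_data·x̄)/τ₀ = (4.7592·1.950227 − 1.911765·4.7) / 0.038462 = 0.296225/0.038462 ≈ 7.7.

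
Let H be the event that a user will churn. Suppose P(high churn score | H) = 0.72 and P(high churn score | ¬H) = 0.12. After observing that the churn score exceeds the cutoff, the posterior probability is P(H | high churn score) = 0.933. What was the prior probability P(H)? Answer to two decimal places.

P(H) = 0.70

Bayes' rule in odds form gives O(H|E) = O(H)·[P(E|H)/P(E|¬H)], hence O(H) = O(H|E)/LR.
Posterior odds = 0.933/(1−0.933) = 13.9254. LR = 0.72/0.12 = 6.0000.
Prior odds = 13.9254/6.0000 = 2.3209, so P(H) = 2.3209/(1+2.3209) ≈ 0.70.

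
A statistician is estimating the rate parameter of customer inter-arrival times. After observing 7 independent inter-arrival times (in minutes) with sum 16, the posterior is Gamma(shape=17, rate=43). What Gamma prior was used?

Gamma(shape=10, rate=27)

For an exponential likelihood with a Gamma(α, β) prior on the rate, n observations with total T give posterior Gamma(α+n, β+T).
So α = 17 − 7 = 10 and β = 43 − 16 = 27.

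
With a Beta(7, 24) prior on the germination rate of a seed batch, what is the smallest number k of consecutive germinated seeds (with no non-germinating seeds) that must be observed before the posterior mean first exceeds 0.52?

After k germinated seeds and 0 non-germinating seeds the posterior is Beta(7+k, 24), with mean (7+k)/(7+24+k).
Set (7+k)/(31+k) > 0.52 and solve: k > (0.52·31 − 7)/(1 − 0.52) = 19.000.
The smallest integer exceeding 19.000 is 20.

k = 20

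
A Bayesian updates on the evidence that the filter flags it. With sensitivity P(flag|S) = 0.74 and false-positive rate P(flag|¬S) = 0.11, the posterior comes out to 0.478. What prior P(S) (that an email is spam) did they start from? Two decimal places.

Bayes' rule in odds form gives O(S|E) = O(S)·[P(E|S)/P(E|¬S)], hence O(S) = O(S|E)/LR.
Posterior odds = 0.478/(1−0.478) = 0.9157. LR = 0.74/0.11 = 6.7273.
Prior odds = 0.9157/6.7273 = 0.1361, so P(S) = 0.1361/(1+0.1361) ≈ 0.12.

P(S) = 0.12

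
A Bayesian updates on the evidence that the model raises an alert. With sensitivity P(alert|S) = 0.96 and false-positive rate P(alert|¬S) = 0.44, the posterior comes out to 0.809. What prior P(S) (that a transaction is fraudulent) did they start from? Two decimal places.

P(S) = 0.66

Bayes' rule in odds form gives O(S|E) = O(S)·[P(E|S)/P(E|¬S)], hence O(S) = O(S|E)/LR.
Posterior odds = 0.809/(1−0.809) = 4.2356. LR = 0.96/0.44 = 2.1818.
Prior odds = 4.2356/2.1818 = 1.9413, so P(S) = 1.9413/(1+1.9413) ≈ 0.66.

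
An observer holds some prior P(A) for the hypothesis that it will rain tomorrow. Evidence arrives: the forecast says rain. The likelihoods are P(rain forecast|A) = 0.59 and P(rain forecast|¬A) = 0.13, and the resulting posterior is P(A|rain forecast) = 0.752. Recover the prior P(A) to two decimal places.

P(A) = 0.40

In odds form, posterior odds = prior odds × likelihood ratio, so prior odds = posterior odds ÷ LR.
Posterior odds = 0.752/(1−0.752) = 3.0323. LR = 0.59/0.13 = 4.5385.
Prior odds = 3.0323/4.5385 = 0.6681, so P(A) = 0.6681/(1+0.6681) ≈ 0.40.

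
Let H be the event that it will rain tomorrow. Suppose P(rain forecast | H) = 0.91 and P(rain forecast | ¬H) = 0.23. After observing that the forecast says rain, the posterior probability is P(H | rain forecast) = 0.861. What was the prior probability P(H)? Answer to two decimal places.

In odds form, posterior odds = prior odds × likelihood ratio, so prior odds = posterior odds ÷ LR.
Posterior odds = 0.861/(1−0.861) = 6.1942. LR = 0.91/0.23 = 3.9565.
Prior odds = 6.1942/3.9565 = 1.5656, so P(H) = 1.5656/(1+1.5656) ≈ 0.61.

P(H) = 0.61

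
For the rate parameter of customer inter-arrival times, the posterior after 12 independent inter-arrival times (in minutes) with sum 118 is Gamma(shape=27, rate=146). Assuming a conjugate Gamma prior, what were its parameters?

For an exponential likelihood with a Gamma(α, β) prior on the rate, n observations with total T give posterior Gamma(α+n, β+T).
So α = 27 − 12 = 15 and β = 146 − 118 = 28.

Gamma(shape=15, rate=28)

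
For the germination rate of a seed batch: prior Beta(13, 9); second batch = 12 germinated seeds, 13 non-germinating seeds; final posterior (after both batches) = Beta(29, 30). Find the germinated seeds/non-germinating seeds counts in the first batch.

Because Beta–binomial updating is additive in the counts, the combined data contributed (α_post−α_prior, β_post−β_prior) successes and failures.
Total across both batches: 29−13=16 germinated seeds, 30−9=21 non-germinating seeds.
Subtract the second batch: 16−12=4 germinated seeds and 21−13=8 non-germinating seeds.

4 germinated seeds and 8 non-germinating seeds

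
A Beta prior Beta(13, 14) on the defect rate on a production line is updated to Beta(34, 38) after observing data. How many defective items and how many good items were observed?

21 defective items and 24 good items

Under Beta–binomial conjugacy the posterior parameters are (a+s, b+f).
So s = 34 − 13 = 21 and f = 38 − 14 = 24.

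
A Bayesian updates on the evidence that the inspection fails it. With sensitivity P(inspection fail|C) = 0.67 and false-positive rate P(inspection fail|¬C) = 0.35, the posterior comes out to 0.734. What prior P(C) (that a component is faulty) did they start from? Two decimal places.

Bayes' rule in odds form gives O(C|E) = O(C)·[P(E|C)/P(E|¬C)], hence O(C) = O(C|E)/LR.
Posterior odds = 0.734/(1−0.734) = 2.7594. LR = 0.67/0.35 = 1.9143.
Prior odds = 2.7594/1.9143 = 1.4415, so P(C) = 1.4415/(1+1.4415) ≈ 0.59.

P(C) = 0.59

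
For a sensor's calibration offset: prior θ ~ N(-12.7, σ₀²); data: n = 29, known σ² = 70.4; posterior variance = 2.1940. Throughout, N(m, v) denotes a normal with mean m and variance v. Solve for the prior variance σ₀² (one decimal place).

Posterior precision equals prior precision plus data precision: 1/σ_n² = 1/σ₀² + n/σ².
So 1/σ₀² = 1/2.1940 − 29/70.4 = 0.455789 − 0.411932 = 0.043857.
Hence σ₀² = 1/0.043857 ≈ 22.8.

σ₀² = 22.8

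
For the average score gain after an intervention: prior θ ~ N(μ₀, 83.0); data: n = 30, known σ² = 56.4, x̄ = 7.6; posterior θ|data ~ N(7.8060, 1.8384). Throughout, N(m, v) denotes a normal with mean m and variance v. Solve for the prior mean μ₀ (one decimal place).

μ₀ = 16.9

With known observation variance, the Normal–Normal posterior has precision τ_n = τ₀ + n/σ² and mean μ_n = (τ₀μ₀ + (n/σ²)x̄)/τ_n.
Here τ₀ = 1/83.0 = 0.012048 and τ_data = 30/56.4 = 0.531915, so τ_n = 0.543963.
Rearranging for μ₀: μ₀ = (μ_n·τ_n − τ_data·x̄)/τ₀ = (7.8060·0.543963 − 0.531915·7.6) / 0.012048 = 0.203621/0.012048 ≈ 16.9.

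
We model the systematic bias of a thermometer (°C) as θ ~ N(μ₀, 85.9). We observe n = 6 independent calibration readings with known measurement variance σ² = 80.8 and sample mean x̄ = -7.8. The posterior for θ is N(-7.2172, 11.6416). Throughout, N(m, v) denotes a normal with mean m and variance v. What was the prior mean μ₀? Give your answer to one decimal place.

The posterior mean is a precision-weighted average: μ_n = (τ₀μ₀ + τ_data·x̄)/(τ₀+τ_data), with τ₀=1/σ₀² and τ_data=n/σ².
Here τ₀ = 1/85.9 = 0.011641 and τ_data = 6/80.8 = 0.074257, so τ_n = 0.085898.
Rearranging for μ₀: μ₀ = (μ_n·τ_n − τ_data·x̄)/τ₀ = (-7.2172·0.085898 − 0.074257·-7.8) / 0.011641 = -0.040738/0.011641 ≈ -3.5.

μ₀ = -3.5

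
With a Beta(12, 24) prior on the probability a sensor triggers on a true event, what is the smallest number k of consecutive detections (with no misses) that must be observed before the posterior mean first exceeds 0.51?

After k detections and 0 misses the posterior is Beta(12+k, 24), with mean (12+k)/(12+24+k).
Set (12+k)/(36+k) > 0.51 and solve: k > (0.51·36 − 12)/(1 − 0.51) = 12.980.
The smallest integer exceeding 12.980 is 13, and checking k=13: (25)/(49) = 0.5102 > 0.51.

k = 13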